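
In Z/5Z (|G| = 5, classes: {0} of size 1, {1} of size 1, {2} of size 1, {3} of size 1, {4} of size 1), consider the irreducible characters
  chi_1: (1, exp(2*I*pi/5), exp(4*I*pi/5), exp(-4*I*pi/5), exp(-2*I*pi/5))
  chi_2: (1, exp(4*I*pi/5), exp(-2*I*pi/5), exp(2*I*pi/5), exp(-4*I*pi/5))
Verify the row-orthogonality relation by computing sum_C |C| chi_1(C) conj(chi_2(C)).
Sum = 0; so <chi_1, chi_2> = 0 (distinct irreducibles are orthogonal).

Proof sketch: Compute term by term over conjugacy classes (|C| * chi_1(C) * conj(chi_2(C))):
  1*(1)*conj(1) + 1*(exp(2*I*pi/5))*conj(exp(4*I*pi/5)) + 1*(exp(4*I*pi/5))*conj(exp(-2*I*pi/5)) + 1*(exp(-4*I*pi/5))*conj(exp(2*I*pi/5)) + 1*(exp(-2*I*pi/5))*conj(exp(-4*I*pi/5))
  = (1) + (exp(-2*I*pi/5)) + (exp(-4*I*pi/5)) + (exp(4*I*pi/5)) + (exp(2*I*pi/5))
  = 0.
(Exp terms are combined using exp(i*s)*conj(exp(i*t)) = exp(i*(s-t)), and sums of them are collapsed using the identity that for every m > 1 the m distinct m-th roots of unity sum to 0, e.g. 1 + exp(2*I*pi/3) + exp(-2*I*pi/3) = 0.)
Dividing by |G| = 5 gives 0/5 = 0, matching the row-orthogonality relation <chi_1, chi_2> = [chi_1 = chi_2].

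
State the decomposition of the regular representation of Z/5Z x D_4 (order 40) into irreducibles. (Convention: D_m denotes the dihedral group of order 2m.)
Each irreducible V_i of dimension d_i appears with multiplicity d_i, i.e. rho_reg = (direct sum over all irreducibles V_i) d_i V_i. The irreducible dimensions for Z/5Z x D_4 are 1, 1, 1, 1, 1, 1, 1, 1, 1, 1, 1, 1, 1, 1, 1, 1, 1, 1, 1, 1, 2, 2, 2, 2, 2: 20 irreducibles of dimension 1, each with multiplicity 1; 5 irreducibles of dimension 2, each with multiplicity 2. Total dimension 20*1*1 + 5*2*2 = 40 = |G|.

Justification: General theorem: in the regular representation of a finite group G, each irreducible appears with multiplicity equal to its dimension. Check: dim(rho_reg) = sum d_i^2 = 1 + 1 + 1 + 1 + 1 + 1 + 1 + 1 + 1 + 1 + 1 + 1 + 1 + 1 + 1 + 1 + 1 + 1 + 1 + 1 + 4 + 4 + 4 + 4 + 4 = 40 = |G|.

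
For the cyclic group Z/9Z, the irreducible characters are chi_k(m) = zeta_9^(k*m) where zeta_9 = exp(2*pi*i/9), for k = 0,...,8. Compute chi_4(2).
chi_4(2) = zeta_9^8 = exp(-2*I*pi/9)

Working: chi_4(2) = zeta_9^(4*2) = zeta_9^8. Since zeta_9^9 = 1, this equals zeta_9^8 = exp(2*pi*i*8/9) = exp(-2*I*pi/9).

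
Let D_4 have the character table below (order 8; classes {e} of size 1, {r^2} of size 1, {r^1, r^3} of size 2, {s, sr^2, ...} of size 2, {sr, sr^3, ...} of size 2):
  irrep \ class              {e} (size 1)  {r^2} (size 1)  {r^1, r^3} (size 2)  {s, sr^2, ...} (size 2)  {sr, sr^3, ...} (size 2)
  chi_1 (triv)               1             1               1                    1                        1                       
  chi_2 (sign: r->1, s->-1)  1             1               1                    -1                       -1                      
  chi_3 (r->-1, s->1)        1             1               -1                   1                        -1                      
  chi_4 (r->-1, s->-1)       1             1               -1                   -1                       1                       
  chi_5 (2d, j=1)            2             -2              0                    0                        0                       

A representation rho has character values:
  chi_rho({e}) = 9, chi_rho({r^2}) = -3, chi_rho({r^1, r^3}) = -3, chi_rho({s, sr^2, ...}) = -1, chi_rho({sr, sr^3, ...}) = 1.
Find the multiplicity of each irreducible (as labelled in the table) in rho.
Multiplicities: chi_1: 0, chi_2: 0, chi_3: 1, chi_4: 2, chi_5: 3.

Details: Use <chi_rho, chi> = (1/|G|) sum_C |C| * chi_rho(C) * conj(chi(C)) with |G| = 8 for each irreducible chi in the table:
  <chi_rho, chi_1> = (1/8)[1*(9)*conj(1) + 1*(-3)*conj(1) + 2*(-3)*conj(1) + 2*(-1)*conj(1) + 2*(1)*conj(1)]
      = (1/8)[(9) + (-3) + (-6) + (-2) + (2)] = 0/8 = 0
  <chi_rho, chi_2> = (1/8)[1*(9)*conj(1) + 1*(-3)*conj(1) + 2*(-3)*conj(1) + 2*(-1)*conj(-1) + 2*(1)*conj(-1)]
      = (1/8)[(9) + (-3) + (-6) + (2) + (-2)] = 0/8 = 0
  <chi_rho, chi_3> = (1/8)[1*(9)*conj(1) + 1*(-3)*conj(1) + 2*(-3)*conj(-1) + 2*(-1)*conj(1) + 2*(1)*conj(-1)]
      = (1/8)[(9) + (-3) + (6) + (-2) + (-2)] = 8/8 = 1
  <chi_rho, chi_4> = (1/8)[1*(9)*conj(1) + 1*(-3)*conj(1) + 2*(-3)*conj(-1) + 2*(-1)*conj(-1) + 2*(1)*conj(1)]
      = (1/8)[(9) + (-3) + (6) + (2) + (2)] = 16/8 = 2
  <chi_rho, chi_5> = (1/8)[1*(9)*conj(2) + 1*(-3)*conj(-2) + 2*(-3)*conj(0) + 2*(-1)*conj(0) + 2*(1)*conj(0)]
      = (1/8)[(18) + (6) + (0) + (0) + (0)] = 24/8 = 3
Dimension check: dim(rho) = sum (mult * dim) = 0*1 + 0*1 + 1*1 + 2*1 + 3*2 = 9 = chi_rho(e) = 9.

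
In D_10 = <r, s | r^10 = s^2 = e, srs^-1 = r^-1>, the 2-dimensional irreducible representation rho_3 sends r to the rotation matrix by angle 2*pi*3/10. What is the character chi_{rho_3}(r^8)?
chi_{rho_3}(r^8) = 2*cos(2*pi*3*8/10) = -sqrt(5)/2 - 1/2

Solution. rho_3(r^8) is rotation by angle 2*pi*3*8/10, whose trace is 2*cos(2*pi*3*8/10) = -sqrt(5)/2 - 1/2.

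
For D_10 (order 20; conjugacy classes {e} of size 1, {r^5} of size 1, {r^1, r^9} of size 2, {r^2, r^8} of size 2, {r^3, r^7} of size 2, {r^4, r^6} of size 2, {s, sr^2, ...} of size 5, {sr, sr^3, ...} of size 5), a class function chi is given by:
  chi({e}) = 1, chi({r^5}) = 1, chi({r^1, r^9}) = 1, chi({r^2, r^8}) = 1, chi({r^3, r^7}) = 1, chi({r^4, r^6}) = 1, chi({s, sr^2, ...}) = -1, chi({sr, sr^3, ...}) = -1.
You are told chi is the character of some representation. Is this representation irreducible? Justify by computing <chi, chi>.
Irreducible: <chi, chi> = 1.

Derivation: <chi, chi> = (1/|G|) sum_C |C| * |chi(C)|^2 = (1/20)[1*|1|^2 + 1*|1|^2 + 2*|1|^2 + 2*|1|^2 + 2*|1|^2 + 2*|1|^2 + 5*|-1|^2 + 5*|-1|^2]
  = (1/20)[(1) + (1) + (2) + (2) + (2) + (2) + (5) + (5)] = 20/20 = 1.
A character is irreducible iff <chi, chi> = 1, so this representation is irreducible.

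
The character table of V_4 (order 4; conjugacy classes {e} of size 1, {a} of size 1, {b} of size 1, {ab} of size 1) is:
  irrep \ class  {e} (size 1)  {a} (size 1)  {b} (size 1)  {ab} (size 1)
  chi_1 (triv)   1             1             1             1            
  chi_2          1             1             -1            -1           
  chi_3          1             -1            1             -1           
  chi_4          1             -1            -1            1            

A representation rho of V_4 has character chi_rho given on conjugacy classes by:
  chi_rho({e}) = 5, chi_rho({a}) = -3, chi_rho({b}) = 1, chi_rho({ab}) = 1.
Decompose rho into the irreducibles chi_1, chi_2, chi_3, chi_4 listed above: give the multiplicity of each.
Multiplicities: chi_1: 1, chi_2: 0, chi_3: 2, chi_4: 2.

Explanation: Use <chi_rho, chi> = (1/|G|) sum_C |C| * chi_rho(C) * conj(chi(C)) with |G| = 4 for each irreducible chi in the table:
  <chi_rho, chi_1> = (1/4)[1*(5)*conj(1) + 1*(-3)*conj(1) + 1*(1)*conj(1) + 1*(1)*conj(1)]
      = (1/4)[(5) + (-3) + (1) + (1)] = 4/4 = 1
  <chi_rho, chi_2> = (1/4)[1*(5)*conj(1) + 1*(-3)*conj(1) + 1*(1)*conj(-1) + 1*(1)*conj(-1)]
      = (1/4)[(5) + (-3) + (-1) + (-1)] = 0/4 = 0
  <chi_rho, chi_3> = (1/4)[1*(5)*conj(1) + 1*(-3)*conj(-1) + 1*(1)*conj(1) + 1*(1)*conj(-1)]
      = (1/4)[(5) + (3) + (1) + (-1)] = 8/4 = 2
  <chi_rho, chi_4> = (1/4)[1*(5)*conj(1) + 1*(-3)*conj(-1) + 1*(1)*conj(-1) + 1*(1)*conj(1)]
      = (1/4)[(5) + (3) + (-1) + (1)] = 8/4 = 2
Dimension check: dim(rho) = sum (mult * dim) = 1*1 + 0*1 + 2*1 + 2*1 = 5 = chi_rho(e) = 5.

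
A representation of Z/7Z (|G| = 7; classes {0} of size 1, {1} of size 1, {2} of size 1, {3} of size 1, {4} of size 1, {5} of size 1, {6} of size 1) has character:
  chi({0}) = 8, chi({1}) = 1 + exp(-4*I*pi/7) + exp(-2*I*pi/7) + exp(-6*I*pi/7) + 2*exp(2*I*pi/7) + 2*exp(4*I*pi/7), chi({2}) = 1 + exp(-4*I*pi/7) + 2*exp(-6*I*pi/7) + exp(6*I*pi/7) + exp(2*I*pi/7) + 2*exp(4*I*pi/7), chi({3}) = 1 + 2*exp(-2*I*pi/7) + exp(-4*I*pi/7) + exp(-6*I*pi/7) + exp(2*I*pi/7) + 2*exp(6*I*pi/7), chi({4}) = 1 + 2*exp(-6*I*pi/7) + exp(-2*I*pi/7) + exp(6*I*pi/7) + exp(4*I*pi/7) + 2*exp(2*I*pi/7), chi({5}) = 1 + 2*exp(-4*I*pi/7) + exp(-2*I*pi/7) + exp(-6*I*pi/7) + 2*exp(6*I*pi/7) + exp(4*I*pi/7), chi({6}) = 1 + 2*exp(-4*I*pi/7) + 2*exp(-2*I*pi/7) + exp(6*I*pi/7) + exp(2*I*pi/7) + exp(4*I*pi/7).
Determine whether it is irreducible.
Not irreducible (reducible): <chi, chi> = 12 > 1.

Justification: <chi, chi> = (1/|G|) sum_C |C| * |chi(C)|^2 = (1/7)[1*|8|^2 + 1*|1 + exp(-4*I*pi/7) + exp(-2*I*pi/7) + exp(-6*I*pi/7) + 2*exp(2*I*pi/7) + 2*exp(4*I*pi/7)|^2 + 1*|1 + exp(-4*I*pi/7) + 2*exp(-6*I*pi/7) + exp(6*I*pi/7) + exp(2*I*pi/7) + 2*exp(4*I*pi/7)|^2 + 1*|1 + 2*exp(-2*I*pi/7) + exp(-4*I*pi/7) + exp(-6*I*pi/7) + exp(2*I*pi/7) + 2*exp(6*I*pi/7)|^2 + 1*|1 + 2*exp(-6*I*pi/7) + exp(-2*I*pi/7) + exp(6*I*pi/7) + exp(4*I*pi/7) + 2*exp(2*I*pi/7)|^2 + 1*|1 + 2*exp(-4*I*pi/7) + exp(-2*I*pi/7) + exp(-6*I*pi/7) + 2*exp(6*I*pi/7) + exp(4*I*pi/7)|^2 + 1*|1 + 2*exp(-4*I*pi/7) + 2*exp(-2*I*pi/7) + exp(6*I*pi/7) + exp(2*I*pi/7) + exp(4*I*pi/7)|^2]
  = (1/7)[(64) + (12 + 8*exp(-4*I*pi/7) + 9*exp(-2*I*pi/7) + 9*exp(-6*I*pi/7) + 9*exp(6*I*pi/7) + 9*exp(2*I*pi/7) + 8*exp(4*I*pi/7)) + (12 + 9*exp(-4*I*pi/7) + 9*exp(-2*I*pi/7) + 8*exp(-6*I*pi/7) + 8*exp(6*I*pi/7) + 9*exp(2*I*pi/7) + 9*exp(4*I*pi/7)) + (12 + 9*exp(-4*I*pi/7) + 8*exp(-2*I*pi/7) + 9*exp(-6*I*pi/7) + 9*exp(6*I*pi/7) + 8*exp(2*I*pi/7) + 9*exp(4*I*pi/7)) + (12 + 9*exp(-4*I*pi/7) + 8*exp(-2*I*pi/7) + 9*exp(-6*I*pi/7) + 9*exp(6*I*pi/7) + 8*exp(2*I*pi/7) + 9*exp(4*I*pi/7)) + (12 + 9*exp(-4*I*pi/7) + 9*exp(-2*I*pi/7) + 8*exp(-6*I*pi/7) + 8*exp(6*I*pi/7) + 9*exp(2*I*pi/7) + 9*exp(4*I*pi/7)) + (12 + 8*exp(-4*I*pi/7) + 9*exp(-2*I*pi/7) + 9*exp(-6*I*pi/7) + 9*exp(6*I*pi/7) + 9*exp(2*I*pi/7) + 8*exp(4*I*pi/7))] = 84/7 = 12.
(Exp terms are combined using exp(i*s)*conj(exp(i*t)) = exp(i*(s-t)), and sums of them are collapsed using the identity that for every m > 1 the m distinct m-th roots of unity sum to 0, e.g. 1 + exp(2*I*pi/3) + exp(-2*I*pi/3) = 0.)
A character is irreducible iff <chi, chi> = 1, so this representation is reducible.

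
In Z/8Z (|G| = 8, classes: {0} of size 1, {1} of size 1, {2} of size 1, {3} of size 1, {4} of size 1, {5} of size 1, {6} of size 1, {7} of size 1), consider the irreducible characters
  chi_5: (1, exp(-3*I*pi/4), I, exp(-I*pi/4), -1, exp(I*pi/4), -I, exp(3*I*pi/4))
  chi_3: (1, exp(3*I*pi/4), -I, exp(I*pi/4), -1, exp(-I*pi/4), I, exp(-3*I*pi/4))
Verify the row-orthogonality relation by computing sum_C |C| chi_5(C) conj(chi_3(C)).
Sum = 0; so <chi_5, chi_3> = 0 (distinct irreducibles are orthogonal).

Derivation: Compute term by term over conjugacy classes (|C| * chi_5(C) * conj(chi_3(C))):
  1*(1)*conj(1) + 1*(exp(-3*I*pi/4))*conj(exp(3*I*pi/4)) + 1*(I)*conj(-I) + 1*(exp(-I*pi/4))*conj(exp(I*pi/4)) + 1*(-1)*conj(-1) + 1*(exp(I*pi/4))*conj(exp(-I*pi/4)) + 1*(-I)*conj(I) + 1*(exp(3*I*pi/4))*conj(exp(-3*I*pi/4))
  = (1) + (I) + (-1) + (-I) + (1) + (I) + (-1) + (-I)
  = 0.
(Exp terms are combined using exp(i*s)*conj(exp(i*t)) = exp(i*(s-t)), and sums of them are collapsed using the identity that for every m > 1 the m distinct m-th roots of unity sum to 0, e.g. 1 + exp(2*I*pi/3) + exp(-2*I*pi/3) = 0.)
Dividing by |G| = 8 gives 0/8 = 0, matching the row-orthogonality relation <chi_5, chi_3> = [chi_5 = chi_3].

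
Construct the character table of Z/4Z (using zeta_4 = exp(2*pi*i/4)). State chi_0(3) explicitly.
Character table of Z/4Z (irreps indexed chi_0,...,chi_3 with chi_k(m) = zeta_4^(k*m), zeta_4 = exp(2*pi*i/4)):
  irrep \ class  {0} (size 1)  {1} (size 1)  {2} (size 1)  {3} (size 1)
  chi_0          1             1             1             1           
  chi_1          1             I             -1            -I          
  chi_2          1             -1            1             -1          
  chi_3          1             -I            -1            I           

Spot check: chi_0(3) = zeta_4^(0*3) = zeta_4^0 = 1.

Details: Z/4Z is abelian, so all 4 irreducible complex representations are 1-dimensional. They are given by chi_k(m) = zeta_4^(k*m) for k = 0,...,3. Row orthogonality: sum_m chi_k(m) conj(chi_l(m)) = 4 * [k = l].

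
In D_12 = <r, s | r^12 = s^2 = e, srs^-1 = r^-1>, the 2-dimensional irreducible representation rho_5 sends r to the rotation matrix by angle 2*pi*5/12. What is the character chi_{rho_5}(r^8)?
chi_{rho_5}(r^8) = 2*cos(2*pi*5*8/12) = -1

Working: rho_5(r^8) is rotation by angle 2*pi*5*8/12, whose trace is 2*cos(2*pi*5*8/12) = -1.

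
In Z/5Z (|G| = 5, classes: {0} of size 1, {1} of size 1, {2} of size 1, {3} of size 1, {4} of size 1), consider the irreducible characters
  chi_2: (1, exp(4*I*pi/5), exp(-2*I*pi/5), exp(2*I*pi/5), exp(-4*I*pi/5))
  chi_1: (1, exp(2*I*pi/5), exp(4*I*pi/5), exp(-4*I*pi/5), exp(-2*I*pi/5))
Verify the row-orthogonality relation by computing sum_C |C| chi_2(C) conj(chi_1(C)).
Sum = 0; so <chi_2, chi_1> = 0 (distinct irreducibles are orthogonal).

Justification: Compute term by term over conjugacy classes (|C| * chi_2(C) * conj(chi_1(C))):
  1*(1)*conj(1) + 1*(exp(4*I*pi/5))*conj(exp(2*I*pi/5)) + 1*(exp(-2*I*pi/5))*conj(exp(4*I*pi/5)) + 1*(exp(2*I*pi/5))*conj(exp(-4*I*pi/5)) + 1*(exp(-4*I*pi/5))*conj(exp(-2*I*pi/5))
  = (1) + (exp(2*I*pi/5)) + (exp(4*I*pi/5)) + (exp(-4*I*pi/5)) + (exp(-2*I*pi/5))
  = 0.
(Exp terms are combined using exp(i*s)*conj(exp(i*t)) = exp(i*(s-t)), and sums of them are collapsed using the identity that for every m > 1 the m distinct m-th roots of unity sum to 0, e.g. 1 + exp(2*I*pi/3) + exp(-2*I*pi/3) = 0.)
Dividing by |G| = 5 gives 0/5 = 0, matching the row-orthogonality relation <chi_2, chi_1> = [chi_2 = chi_1].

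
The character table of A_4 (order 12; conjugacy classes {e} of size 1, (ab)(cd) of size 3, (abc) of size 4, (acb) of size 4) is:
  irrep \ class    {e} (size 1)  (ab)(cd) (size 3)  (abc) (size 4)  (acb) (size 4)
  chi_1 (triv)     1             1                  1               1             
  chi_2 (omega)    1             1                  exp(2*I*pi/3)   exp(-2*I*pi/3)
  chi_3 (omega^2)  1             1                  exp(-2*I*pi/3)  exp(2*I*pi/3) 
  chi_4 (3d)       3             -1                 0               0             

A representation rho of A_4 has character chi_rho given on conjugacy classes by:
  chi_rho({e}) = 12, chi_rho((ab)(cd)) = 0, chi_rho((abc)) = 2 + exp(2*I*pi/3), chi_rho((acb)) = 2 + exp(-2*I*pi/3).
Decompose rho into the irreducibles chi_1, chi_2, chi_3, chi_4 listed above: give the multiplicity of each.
Multiplicities: chi_1: 2, chi_2: 1, chi_3: 0, chi_4: 3.

Explanation: Use <chi_rho, chi> = (1/|G|) sum_C |C| * chi_rho(C) * conj(chi(C)) with |G| = 12 for each irreducible chi in the table:
  <chi_rho, chi_1> = (1/12)[1*(12)*conj(1) + 3*(0)*conj(1) + 4*(2 + exp(2*I*pi/3))*conj(1) + 4*(2 + exp(-2*I*pi/3))*conj(1)]
      = (1/12)[(12) + (0) + (8 + 4*exp(2*I*pi/3)) + (8 + 4*exp(-2*I*pi/3))] = 24/12 = 2
  <chi_rho, chi_2> = (1/12)[1*(12)*conj(1) + 3*(0)*conj(1) + 4*(2 + exp(2*I*pi/3))*conj(exp(2*I*pi/3)) + 4*(2 + exp(-2*I*pi/3))*conj(exp(-2*I*pi/3))]
      = (1/12)[(12) + (0) + (4 + 8*exp(-2*I*pi/3)) + (4 + 8*exp(2*I*pi/3))] = 12/12 = 1
  <chi_rho, chi_3> = (1/12)[1*(12)*conj(1) + 3*(0)*conj(1) + 4*(2 + exp(2*I*pi/3))*conj(exp(-2*I*pi/3)) + 4*(2 + exp(-2*I*pi/3))*conj(exp(2*I*pi/3))]
      = (1/12)[(12) + (0) + (4*exp(-2*I*pi/3) + 8*exp(2*I*pi/3)) + (8*exp(-2*I*pi/3) + 4*exp(2*I*pi/3))] = 0/12 = 0
  <chi_rho, chi_4> = (1/12)[1*(12)*conj(3) + 3*(0)*conj(-1) + 4*(2 + exp(2*I*pi/3))*conj(0) + 4*(2 + exp(-2*I*pi/3))*conj(0)]
      = (1/12)[(36) + (0) + (0) + (0)] = 36/12 = 3
(Exp terms are combined using exp(i*s)*conj(exp(i*t)) = exp(i*(s-t)), and sums of them are collapsed using the identity that for every m > 1 the m distinct m-th roots of unity sum to 0, e.g. 1 + exp(2*I*pi/3) + exp(-2*I*pi/3) = 0.)
Dimension check: dim(rho) = sum (mult * dim) = 2*1 + 1*1 + 0*1 + 3*3 = 12 = chi_rho(e) = 12.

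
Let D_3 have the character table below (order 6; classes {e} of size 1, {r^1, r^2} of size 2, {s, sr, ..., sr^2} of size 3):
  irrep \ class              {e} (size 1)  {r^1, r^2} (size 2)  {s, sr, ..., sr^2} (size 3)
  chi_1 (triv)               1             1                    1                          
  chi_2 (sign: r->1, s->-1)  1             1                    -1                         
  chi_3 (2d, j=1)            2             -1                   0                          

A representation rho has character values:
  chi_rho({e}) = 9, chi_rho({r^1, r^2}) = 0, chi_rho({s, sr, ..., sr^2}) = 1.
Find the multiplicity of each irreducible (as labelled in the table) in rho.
Multiplicities: chi_1: 2, chi_2: 1, chi_3: 3.

Working: Use <chi_rho, chi> = (1/|G|) sum_C |C| * chi_rho(C) * conj(chi(C)) with |G| = 6 for each irreducible chi in the table:
  <chi_rho, chi_1> = (1/6)[1*(9)*conj(1) + 2*(0)*conj(1) + 3*(1)*conj(1)]
      = (1/6)[(9) + (0) + (3)] = 12/6 = 2
  <chi_rho, chi_2> = (1/6)[1*(9)*conj(1) + 2*(0)*conj(1) + 3*(1)*conj(-1)]
      = (1/6)[(9) + (0) + (-3)] = 6/6 = 1
  <chi_rho, chi_3> = (1/6)[1*(9)*conj(2) + 2*(0)*conj(-1) + 3*(1)*conj(0)]
      = (1/6)[(18) + (0) + (0)] = 18/6 = 3
Dimension check: dim(rho) = sum (mult * dim) = 2*1 + 1*1 + 3*2 = 9 = chi_rho(e) = 9.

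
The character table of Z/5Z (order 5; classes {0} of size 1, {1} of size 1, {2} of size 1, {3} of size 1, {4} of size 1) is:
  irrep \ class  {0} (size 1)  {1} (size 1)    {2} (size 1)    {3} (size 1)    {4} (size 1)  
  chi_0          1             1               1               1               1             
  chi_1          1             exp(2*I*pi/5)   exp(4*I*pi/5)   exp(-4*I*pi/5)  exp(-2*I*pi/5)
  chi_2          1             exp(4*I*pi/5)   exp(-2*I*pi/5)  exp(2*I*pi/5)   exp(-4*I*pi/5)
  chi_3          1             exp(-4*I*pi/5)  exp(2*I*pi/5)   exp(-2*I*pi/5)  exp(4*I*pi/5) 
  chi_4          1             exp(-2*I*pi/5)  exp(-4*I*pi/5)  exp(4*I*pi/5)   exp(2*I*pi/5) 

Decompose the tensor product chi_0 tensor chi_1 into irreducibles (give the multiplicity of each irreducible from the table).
chi_0 tensor chi_1 = chi_1 (all other irreducibles have multiplicity 0).

Why: The character of a tensor product is the pointwise product (chi_0 * chi_1)(C) = chi_0(C) * chi_1(C):
  {0}: (1)*(1), {1}: (1)*(exp(2*I*pi/5)), {2}: (1)*(exp(4*I*pi/5)), {3}: (1)*(exp(-4*I*pi/5)), {4}: (1)*(exp(-2*I*pi/5))
so (chi_0 * chi_1) takes values
  {0} -> 1, {1} -> exp(2*I*pi/5), {2} -> exp(4*I*pi/5), {3} -> exp(-4*I*pi/5), {4} -> exp(-2*I*pi/5).
Now take the inner product of this character with each irreducible chi from the table, <chi_0*chi_1, chi> = (1/5) sum_C |C| (chi_0*chi_1)(C) conj(chi(C)):
  <chi_0*chi_1, chi_0> = (1/5)[1*(1)*conj(1) + 1*(exp(2*I*pi/5))*conj(1) + 1*(exp(4*I*pi/5))*conj(1) + 1*(exp(-4*I*pi/5))*conj(1) + 1*(exp(-2*I*pi/5))*conj(1)]
      = (1/5)[(1) + (exp(2*I*pi/5)) + (exp(4*I*pi/5)) + (exp(-4*I*pi/5)) + (exp(-2*I*pi/5))] = 0/5 = 0
  <chi_0*chi_1, chi_1> = (1/5)[1*(1)*conj(1) + 1*(exp(2*I*pi/5))*conj(exp(2*I*pi/5)) + 1*(exp(4*I*pi/5))*conj(exp(4*I*pi/5)) + 1*(exp(-4*I*pi/5))*conj(exp(-4*I*pi/5)) + 1*(exp(-2*I*pi/5))*conj(exp(-2*I*pi/5))]
      = (1/5)[(1) + (1) + (1) + (1) + (1)] = 5/5 = 1
  <chi_0*chi_1, chi_2> = (1/5)[1*(1)*conj(1) + 1*(exp(2*I*pi/5))*conj(exp(4*I*pi/5)) + 1*(exp(4*I*pi/5))*conj(exp(-2*I*pi/5)) + 1*(exp(-4*I*pi/5))*conj(exp(2*I*pi/5)) + 1*(exp(-2*I*pi/5))*conj(exp(-4*I*pi/5))]
      = (1/5)[(1) + (exp(-2*I*pi/5)) + (exp(-4*I*pi/5)) + (exp(4*I*pi/5)) + (exp(2*I*pi/5))] = 0/5 = 0
  <chi_0*chi_1, chi_3> = (1/5)[1*(1)*conj(1) + 1*(exp(2*I*pi/5))*conj(exp(-4*I*pi/5)) + 1*(exp(4*I*pi/5))*conj(exp(2*I*pi/5)) + 1*(exp(-4*I*pi/5))*conj(exp(-2*I*pi/5)) + 1*(exp(-2*I*pi/5))*conj(exp(4*I*pi/5))]
      = (1/5)[(1) + (exp(-4*I*pi/5)) + (exp(2*I*pi/5)) + (exp(-2*I*pi/5)) + (exp(4*I*pi/5))] = 0/5 = 0
  <chi_0*chi_1, chi_4> = (1/5)[1*(1)*conj(1) + 1*(exp(2*I*pi/5))*conj(exp(-2*I*pi/5)) + 1*(exp(4*I*pi/5))*conj(exp(-4*I*pi/5)) + 1*(exp(-4*I*pi/5))*conj(exp(4*I*pi/5)) + 1*(exp(-2*I*pi/5))*conj(exp(2*I*pi/5))]
      = (1/5)[(1) + (exp(4*I*pi/5)) + (exp(-2*I*pi/5)) + (exp(2*I*pi/5)) + (exp(-4*I*pi/5))] = 0/5 = 0
(Exp terms are combined using exp(i*s)*conj(exp(i*t)) = exp(i*(s-t)), and sums of them are collapsed using the identity that for every m > 1 the m distinct m-th roots of unity sum to 0, e.g. 1 + exp(2*I*pi/3) + exp(-2*I*pi/3) = 0.)
Hence the multiplicities are chi_1: 1. Dimension check: dim(chi_0)*dim(chi_1) = 1*1 = 1 and sum (mult * dim) = 1*1 = 1.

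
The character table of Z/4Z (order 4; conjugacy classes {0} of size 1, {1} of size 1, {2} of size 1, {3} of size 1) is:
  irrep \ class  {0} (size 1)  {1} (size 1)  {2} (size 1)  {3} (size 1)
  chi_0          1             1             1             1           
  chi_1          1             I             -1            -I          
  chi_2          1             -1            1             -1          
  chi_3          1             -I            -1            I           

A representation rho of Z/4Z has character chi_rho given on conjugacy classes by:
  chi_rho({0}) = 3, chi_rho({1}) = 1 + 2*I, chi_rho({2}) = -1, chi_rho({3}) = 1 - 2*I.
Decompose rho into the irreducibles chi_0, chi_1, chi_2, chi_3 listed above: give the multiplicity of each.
Multiplicities: chi_0: 1, chi_1: 2, chi_2: 0, chi_3: 0.

Explanation: Use <chi_rho, chi> = (1/|G|) sum_C |C| * chi_rho(C) * conj(chi(C)) with |G| = 4 for each irreducible chi in the table:
  <chi_rho, chi_0> = (1/4)[1*(3)*conj(1) + 1*(1 + 2*I)*conj(1) + 1*(-1)*conj(1) + 1*(1 - 2*I)*conj(1)]
      = (1/4)[(3) + (1 + 2*I) + (-1) + (1 - 2*I)] = 4/4 = 1
  <chi_rho, chi_1> = (1/4)[1*(3)*conj(1) + 1*(1 + 2*I)*conj(I) + 1*(-1)*conj(-1) + 1*(1 - 2*I)*conj(-I)]
      = (1/4)[(3) + (2 - I) + (1) + (2 + I)] = 8/4 = 2
  <chi_rho, chi_2> = (1/4)[1*(3)*conj(1) + 1*(1 + 2*I)*conj(-1) + 1*(-1)*conj(1) + 1*(1 - 2*I)*conj(-1)]
      = (1/4)[(3) + (-1 - 2*I) + (-1) + (-1 + 2*I)] = 0/4 = 0
  <chi_rho, chi_3> = (1/4)[1*(3)*conj(1) + 1*(1 + 2*I)*conj(-I) + 1*(-1)*conj(-1) + 1*(1 - 2*I)*conj(I)]
      = (1/4)[(3) + (-2 + I) + (1) + (-2 - I)] = 0/4 = 0
(Exp terms are combined using exp(i*s)*conj(exp(i*t)) = exp(i*(s-t)), and sums of them are collapsed using the identity that for every m > 1 the m distinct m-th roots of unity sum to 0, e.g. 1 + exp(2*I*pi/3) + exp(-2*I*pi/3) = 0.)
Dimension check: dim(rho) = sum (mult * dim) = 1*1 + 2*1 + 0*1 + 0*1 = 3 = chi_rho(e) = 3.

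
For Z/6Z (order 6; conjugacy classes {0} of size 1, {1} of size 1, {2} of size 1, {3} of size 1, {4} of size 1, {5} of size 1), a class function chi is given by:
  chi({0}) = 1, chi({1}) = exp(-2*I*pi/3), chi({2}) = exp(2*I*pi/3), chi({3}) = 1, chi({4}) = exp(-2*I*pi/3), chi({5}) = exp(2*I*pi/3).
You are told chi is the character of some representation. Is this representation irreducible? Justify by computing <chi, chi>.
Irreducible: <chi, chi> = 1.

Justification: <chi, chi> = (1/|G|) sum_C |C| * |chi(C)|^2 = (1/6)[1*|1|^2 + 1*|exp(-2*I*pi/3)|^2 + 1*|exp(2*I*pi/3)|^2 + 1*|1|^2 + 1*|exp(-2*I*pi/3)|^2 + 1*|exp(2*I*pi/3)|^2]
  = (1/6)[(1) + (1) + (1) + (1) + (1) + (1)] = 6/6 = 1.
(Exp terms are combined using exp(i*s)*conj(exp(i*t)) = exp(i*(s-t)), and sums of them are collapsed using the identity that for every m > 1 the m distinct m-th roots of unity sum to 0, e.g. 1 + exp(2*I*pi/3) + exp(-2*I*pi/3) = 0.)
A character is irreducible iff <chi, chi> = 1, so this representation is irreducible.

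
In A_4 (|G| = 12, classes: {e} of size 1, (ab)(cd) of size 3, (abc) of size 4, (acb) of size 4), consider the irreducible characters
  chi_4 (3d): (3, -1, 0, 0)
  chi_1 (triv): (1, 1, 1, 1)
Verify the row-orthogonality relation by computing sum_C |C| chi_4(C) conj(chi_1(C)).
Sum = 0; so <chi_4, chi_1> = 0 (distinct irreducibles are orthogonal).

Reasoning: Compute term by term over conjugacy classes (|C| * chi_4(C) * conj(chi_1(C))):
  1*(3)*conj(1) + 3*(-1)*conj(1) + 4*(0)*conj(1) + 4*(0)*conj(1)
  = (3) + (-3) + (0) + (0)
  = 0.
(Exp terms are combined using exp(i*s)*conj(exp(i*t)) = exp(i*(s-t)), and sums of them are collapsed using the identity that for every m > 1 the m distinct m-th roots of unity sum to 0, e.g. 1 + exp(2*I*pi/3) + exp(-2*I*pi/3) = 0.)
Dividing by |G| = 12 gives 0/12 = 0, matching the row-orthogonality relation <chi_4, chi_1> = [chi_4 = chi_1].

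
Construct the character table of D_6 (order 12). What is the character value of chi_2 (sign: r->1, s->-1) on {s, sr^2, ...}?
Conjugacy classes: {e} of size 1, {r^3} of size 1, {r^1, r^5} of size 2, {r^2, r^4} of size 2, {s, sr^2, ...} of size 3, {sr, sr^3, ...} of size 3.
Character table:
  irrep \ class              {e} (size 1)  {r^3} (size 1)  {r^1, r^5} (size 2)  {r^2, r^4} (size 2)  {s, sr^2, ...} (size 3)  {sr, sr^3, ...} (size 3)
  chi_1 (triv)               1             1               1                    1                    1                        1                       
  chi_2 (sign: r->1, s->-1)  1             1               1                    1                    -1                       -1                      
  chi_3 (r->-1, s->1)        1             -1              -1                   1                    1                        -1                      
  chi_4 (r->-1, s->-1)       1             -1              -1                   1                    -1                       1                       
  chi_5 (2d, j=1)            2             -2              1                    -1                   0                        0                       
  chi_6 (2d, j=2)            2             2               -1                   -1                   0                        0                       

Spot check: chi_2 (sign: r->1, s->-1) on {s, sr^2, ...} = -1.

Proof sketch: D_6 has order 2*6 = 12 with 6 conjugacy classes, hence 6 irreducibles. Sum of squared dims 1 + 1 + 1 + 1 + 4 + 4 = 12 = |G|. Linear characters come from the abelianisation; the 2-dimensional irreps have character r^k -> 2*cos(2*pi*j*k/6), reflections -> 0.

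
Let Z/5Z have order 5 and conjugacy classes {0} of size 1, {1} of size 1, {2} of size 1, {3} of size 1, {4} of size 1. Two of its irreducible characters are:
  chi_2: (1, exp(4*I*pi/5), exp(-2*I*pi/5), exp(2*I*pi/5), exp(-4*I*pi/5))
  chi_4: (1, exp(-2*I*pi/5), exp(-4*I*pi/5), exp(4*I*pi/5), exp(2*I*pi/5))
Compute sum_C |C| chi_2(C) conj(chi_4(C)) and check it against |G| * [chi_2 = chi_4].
Sum = 0; so <chi_2, chi_4> = 0 (distinct irreducibles are orthogonal).

Solution. Compute term by term over conjugacy classes (|C| * chi_2(C) * conj(chi_4(C))):
  1*(1)*conj(1) + 1*(exp(4*I*pi/5))*conj(exp(-2*I*pi/5)) + 1*(exp(-2*I*pi/5))*conj(exp(-4*I*pi/5)) + 1*(exp(2*I*pi/5))*conj(exp(4*I*pi/5)) + 1*(exp(-4*I*pi/5))*conj(exp(2*I*pi/5))
  = (1) + (exp(-4*I*pi/5)) + (exp(2*I*pi/5)) + (exp(-2*I*pi/5)) + (exp(4*I*pi/5))
  = 0.
(Exp terms are combined using exp(i*s)*conj(exp(i*t)) = exp(i*(s-t)), and sums of them are collapsed using the identity that for every m > 1 the m distinct m-th roots of unity sum to 0, e.g. 1 + exp(2*I*pi/3) + exp(-2*I*pi/3) = 0.)
Dividing by |G| = 5 gives 0/5 = 0, matching the row-orthogonality relation <chi_2, chi_4> = [chi_2 = chi_4].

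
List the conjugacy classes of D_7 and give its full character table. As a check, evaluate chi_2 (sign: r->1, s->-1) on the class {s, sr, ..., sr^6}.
Conjugacy classes: {e} of size 1, {r^1, r^6} of size 2, {r^2, r^5} of size 2, {r^3, r^4} of size 2, {s, sr, ..., sr^6} of size 7.
Character table:
  irrep \ class              {e} (size 1)  {r^1, r^6} (size 2)  {r^2, r^5} (size 2)  {r^3, r^4} (size 2)  {s, sr, ..., sr^6} (size 7)
  chi_1 (triv)               1             1                    1                    1                    1                          
  chi_2 (sign: r->1, s->-1)  1             1                    1                    1                    -1                         
  chi_3 (2d, j=1)            2             2*cos(2*pi/7)        -2*cos(3*pi/7)       -2*cos(pi/7)         0                          
  chi_4 (2d, j=2)            2             -2*cos(3*pi/7)       -2*cos(pi/7)         2*cos(2*pi/7)        0                          
  chi_5 (2d, j=3)            2             -2*cos(pi/7)         2*cos(2*pi/7)        -2*cos(3*pi/7)       0                          

Spot check: chi_2 (sign: r->1, s->-1) on {s, sr, ..., sr^6} = -1.

Explanation: D_7 has order 2*7 = 14 with 5 conjugacy classes, hence 5 irreducibles. Sum of squared dims 1 + 1 + 4 + 4 + 4 = 14 = |G|. Linear characters come from the abelianisation; the 2-dimensional irreps have character r^k -> 2*cos(2*pi*j*k/7), reflections -> 0.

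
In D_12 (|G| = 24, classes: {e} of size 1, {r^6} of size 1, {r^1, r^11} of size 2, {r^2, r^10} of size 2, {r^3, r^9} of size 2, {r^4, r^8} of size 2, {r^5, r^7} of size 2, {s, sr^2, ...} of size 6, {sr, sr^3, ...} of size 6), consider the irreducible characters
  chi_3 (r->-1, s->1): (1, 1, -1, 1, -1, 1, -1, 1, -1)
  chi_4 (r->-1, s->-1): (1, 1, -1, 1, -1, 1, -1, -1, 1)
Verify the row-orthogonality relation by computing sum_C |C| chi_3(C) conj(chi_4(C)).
Sum = 0; so <chi_3, chi_4> = 0 (distinct irreducibles are orthogonal).

Justification: Compute term by term over conjugacy classes (|C| * chi_3(C) * conj(chi_4(C))):
  1*(1)*conj(1) + 1*(1)*conj(1) + 2*(-1)*conj(-1) + 2*(1)*conj(1) + 2*(-1)*conj(-1) + 2*(1)*conj(1) + 2*(-1)*conj(-1) + 6*(1)*conj(-1) + 6*(-1)*conj(1)
  = (1) + (1) + (2) + (2) + (2) + (2) + (2) + (-6) + (-6)
  = 0.
Dividing by |G| = 24 gives 0/24 = 0, matching the row-orthogonality relation <chi_3, chi_4> = [chi_3 = chi_4].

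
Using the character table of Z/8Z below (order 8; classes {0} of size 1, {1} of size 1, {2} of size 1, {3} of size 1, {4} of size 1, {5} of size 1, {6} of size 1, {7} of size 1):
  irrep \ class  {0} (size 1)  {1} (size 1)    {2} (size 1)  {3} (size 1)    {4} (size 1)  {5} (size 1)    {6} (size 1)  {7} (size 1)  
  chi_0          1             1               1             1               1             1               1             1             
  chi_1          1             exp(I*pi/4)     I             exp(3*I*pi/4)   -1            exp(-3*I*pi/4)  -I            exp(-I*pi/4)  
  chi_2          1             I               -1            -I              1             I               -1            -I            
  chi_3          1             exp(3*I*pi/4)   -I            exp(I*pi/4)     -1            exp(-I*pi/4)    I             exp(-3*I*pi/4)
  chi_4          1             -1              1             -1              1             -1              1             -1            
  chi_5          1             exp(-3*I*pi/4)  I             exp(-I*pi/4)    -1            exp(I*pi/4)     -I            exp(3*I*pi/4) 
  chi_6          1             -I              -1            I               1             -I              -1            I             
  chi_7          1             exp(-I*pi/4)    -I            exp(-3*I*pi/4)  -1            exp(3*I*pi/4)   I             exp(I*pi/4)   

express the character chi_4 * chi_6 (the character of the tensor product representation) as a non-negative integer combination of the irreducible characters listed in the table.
chi_4 tensor chi_6 = chi_2 (all other irreducibles have multiplicity 0).

Justification: The character of a tensor product is the pointwise product (chi_4 * chi_6)(C) = chi_4(C) * chi_6(C):
  {0}: (1)*(1), {1}: (-1)*(-I), {2}: (1)*(-1), {3}: (-1)*(I), {4}: (1)*(1), {5}: (-1)*(-I), {6}: (1)*(-1), {7}: (-1)*(I)
so (chi_4 * chi_6) takes values
  {0} -> 1, {1} -> I, {2} -> -1, {3} -> -I, {4} -> 1, {5} -> I, {6} -> -1, {7} -> -I.
Now take the inner product of this character with each irreducible chi from the table, <chi_4*chi_6, chi> = (1/8) sum_C |C| (chi_4*chi_6)(C) conj(chi(C)):
  <chi_4*chi_6, chi_0> = (1/8)[1*(1)*conj(1) + 1*(I)*conj(1) + 1*(-1)*conj(1) + 1*(-I)*conj(1) + 1*(1)*conj(1) + 1*(I)*conj(1) + 1*(-1)*conj(1) + 1*(-I)*conj(1)]
      = (1/8)[(1) + (I) + (-1) + (-I) + (1) + (I) + (-1) + (-I)] = 0/8 = 0
  <chi_4*chi_6, chi_1> = (1/8)[1*(1)*conj(1) + 1*(I)*conj(exp(I*pi/4)) + 1*(-1)*conj(I) + 1*(-I)*conj(exp(3*I*pi/4)) + 1*(1)*conj(-1) + 1*(I)*conj(exp(-3*I*pi/4)) + 1*(-1)*conj(-I) + 1*(-I)*conj(exp(-I*pi/4))]
      = (1/8)[(1) + (exp(I*pi/4)) + (I) + (-exp(-I*pi/4)) + (-1) + (exp(-3*I*pi/4)) + (-I) + (-exp(3*I*pi/4))] = 0/8 = 0
  <chi_4*chi_6, chi_2> = (1/8)[1*(1)*conj(1) + 1*(I)*conj(I) + 1*(-1)*conj(-1) + 1*(-I)*conj(-I) + 1*(1)*conj(1) + 1*(I)*conj(I) + 1*(-1)*conj(-1) + 1*(-I)*conj(-I)]
      = (1/8)[(1) + (1) + (1) + (1) + (1) + (1) + (1) + (1)] = 8/8 = 1
  <chi_4*chi_6, chi_3> = (1/8)[1*(1)*conj(1) + 1*(I)*conj(exp(3*I*pi/4)) + 1*(-1)*conj(-I) + 1*(-I)*conj(exp(I*pi/4)) + 1*(1)*conj(-1) + 1*(I)*conj(exp(-I*pi/4)) + 1*(-1)*conj(I) + 1*(-I)*conj(exp(-3*I*pi/4))]
      = (1/8)[(1) + (exp(-I*pi/4)) + (-I) + (-exp(I*pi/4)) + (-1) + (exp(3*I*pi/4)) + (I) + (-exp(-3*I*pi/4))] = 0/8 = 0
  <chi_4*chi_6, chi_4> = (1/8)[1*(1)*conj(1) + 1*(I)*conj(-1) + 1*(-1)*conj(1) + 1*(-I)*conj(-1) + 1*(1)*conj(1) + 1*(I)*conj(-1) + 1*(-1)*conj(1) + 1*(-I)*conj(-1)]
      = (1/8)[(1) + (-I) + (-1) + (I) + (1) + (-I) + (-1) + (I)] = 0/8 = 0
  <chi_4*chi_6, chi_5> = (1/8)[1*(1)*conj(1) + 1*(I)*conj(exp(-3*I*pi/4)) + 1*(-1)*conj(I) + 1*(-I)*conj(exp(-I*pi/4)) + 1*(1)*conj(-1) + 1*(I)*conj(exp(I*pi/4)) + 1*(-1)*conj(-I) + 1*(-I)*conj(exp(3*I*pi/4))]
      = (1/8)[(1) + (exp(-3*I*pi/4)) + (I) + (-exp(3*I*pi/4)) + (-1) + (exp(I*pi/4)) + (-I) + (-exp(-I*pi/4))] = 0/8 = 0
  <chi_4*chi_6, chi_6> = (1/8)[1*(1)*conj(1) + 1*(I)*conj(-I) + 1*(-1)*conj(-1) + 1*(-I)*conj(I) + 1*(1)*conj(1) + 1*(I)*conj(-I) + 1*(-1)*conj(-1) + 1*(-I)*conj(I)]
      = (1/8)[(1) + (-1) + (1) + (-1) + (1) + (-1) + (1) + (-1)] = 0/8 = 0
  <chi_4*chi_6, chi_7> = (1/8)[1*(1)*conj(1) + 1*(I)*conj(exp(-I*pi/4)) + 1*(-1)*conj(-I) + 1*(-I)*conj(exp(-3*I*pi/4)) + 1*(1)*conj(-1) + 1*(I)*conj(exp(3*I*pi/4)) + 1*(-1)*conj(I) + 1*(-I)*conj(exp(I*pi/4))]
      = (1/8)[(1) + (exp(3*I*pi/4)) + (-I) + (-exp(-3*I*pi/4)) + (-1) + (exp(-I*pi/4)) + (I) + (-exp(I*pi/4))] = 0/8 = 0
(Exp terms are combined using exp(i*s)*conj(exp(i*t)) = exp(i*(s-t)), and sums of them are collapsed using the identity that for every m > 1 the m distinct m-th roots of unity sum to 0, e.g. 1 + exp(2*I*pi/3) + exp(-2*I*pi/3) = 0.)
Hence the multiplicities are chi_2: 1. Dimension check: dim(chi_4)*dim(chi_6) = 1*1 = 1 and sum (mult * dim) = 1*1 = 1.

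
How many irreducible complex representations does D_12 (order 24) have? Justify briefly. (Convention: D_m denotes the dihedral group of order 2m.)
9

Why: The number of irreducible complex representations of a finite group equals its number of conjugacy classes. D_12 has 9 conjugacy classes (n/2 + 3 for n even), so D_12 (order 24) has exactly 9 irreducible complex representations.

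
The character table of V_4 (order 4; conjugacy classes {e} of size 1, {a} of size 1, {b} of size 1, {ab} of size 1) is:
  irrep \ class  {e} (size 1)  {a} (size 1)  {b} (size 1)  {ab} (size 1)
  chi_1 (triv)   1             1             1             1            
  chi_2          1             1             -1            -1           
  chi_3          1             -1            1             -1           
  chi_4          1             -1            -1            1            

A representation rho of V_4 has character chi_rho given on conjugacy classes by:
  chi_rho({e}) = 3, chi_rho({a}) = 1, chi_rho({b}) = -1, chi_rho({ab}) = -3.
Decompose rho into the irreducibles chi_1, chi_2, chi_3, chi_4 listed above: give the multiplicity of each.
Multiplicities: chi_1: 0, chi_2: 2, chi_3: 1, chi_4: 0.

Details: Use <chi_rho, chi> = (1/|G|) sum_C |C| * chi_rho(C) * conj(chi(C)) with |G| = 4 for each irreducible chi in the table:
  <chi_rho, chi_1> = (1/4)[1*(3)*conj(1) + 1*(1)*conj(1) + 1*(-1)*conj(1) + 1*(-3)*conj(1)]
      = (1/4)[(3) + (1) + (-1) + (-3)] = 0/4 = 0
  <chi_rho, chi_2> = (1/4)[1*(3)*conj(1) + 1*(1)*conj(1) + 1*(-1)*conj(-1) + 1*(-3)*conj(-1)]
      = (1/4)[(3) + (1) + (1) + (3)] = 8/4 = 2
  <chi_rho, chi_3> = (1/4)[1*(3)*conj(1) + 1*(1)*conj(-1) + 1*(-1)*conj(1) + 1*(-3)*conj(-1)]
      = (1/4)[(3) + (-1) + (-1) + (3)] = 4/4 = 1
  <chi_rho, chi_4> = (1/4)[1*(3)*conj(1) + 1*(1)*conj(-1) + 1*(-1)*conj(-1) + 1*(-3)*conj(1)]
      = (1/4)[(3) + (-1) + (1) + (-3)] = 0/4 = 0
Dimension check: dim(rho) = sum (mult * dim) = 0*1 + 2*1 + 1*1 + 0*1 = 3 = chi_rho(e) = 3.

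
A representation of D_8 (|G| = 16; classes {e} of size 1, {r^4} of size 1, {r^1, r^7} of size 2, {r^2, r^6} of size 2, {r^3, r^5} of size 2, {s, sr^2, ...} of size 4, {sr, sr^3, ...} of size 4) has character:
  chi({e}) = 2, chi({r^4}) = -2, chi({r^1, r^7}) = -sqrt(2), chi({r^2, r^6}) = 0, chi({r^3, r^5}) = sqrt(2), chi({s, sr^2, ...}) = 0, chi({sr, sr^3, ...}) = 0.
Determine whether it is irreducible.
Irreducible: <chi, chi> = 1.

Working: <chi, chi> = (1/|G|) sum_C |C| * |chi(C)|^2 = (1/16)[1*|2|^2 + 1*|-2|^2 + 2*|-sqrt(2)|^2 + 2*|0|^2 + 2*|sqrt(2)|^2 + 4*|0|^2 + 4*|0|^2]
  = (1/16)[(4) + (4) + (4) + (0) + (4) + (0) + (0)] = 16/16 = 1.
A character is irreducible iff <chi, chi> = 1, so this representation is irreducible.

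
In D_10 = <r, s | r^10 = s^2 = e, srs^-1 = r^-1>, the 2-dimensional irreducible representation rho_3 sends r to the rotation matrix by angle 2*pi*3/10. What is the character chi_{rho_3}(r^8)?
chi_{rho_3}(r^8) = 2*cos(2*pi*3*8/10) = -sqrt(5)/2 - 1/2

Why: rho_3(r^8) is rotation by angle 2*pi*3*8/10, whose trace is 2*cos(2*pi*3*8/10) = -sqrt(5)/2 - 1/2.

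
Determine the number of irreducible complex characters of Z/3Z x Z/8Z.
24

The number of irreducible complex representations of a finite group equals its number of conjugacy classes. Z/3Z x Z/8Z is abelian of order 24, so every element is its own conjugacy class: 24 classes, so Z/3Z x Z/8Z (order 24) has exactly 24 irreducible complex representations.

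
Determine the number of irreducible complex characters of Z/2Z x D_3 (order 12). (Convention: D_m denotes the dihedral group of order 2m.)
6

Reasoning: The number of irreducible complex representations of a finite group equals its number of conjugacy classes. For a direct product, #classes(G x H) = #classes(G) * #classes(H). Z/2Z has 2 classes (abelian), D_3 has 3 classes, so 2 * 3 = 6, so Z/2Z x D_3 (order 12) has exactly 6 irreducible complex representations.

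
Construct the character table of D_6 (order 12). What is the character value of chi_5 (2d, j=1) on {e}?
Conjugacy classes: {e} of size 1, {r^3} of size 1, {r^1, r^5} of size 2, {r^2, r^4} of size 2, {s, sr^2, ...} of size 3, {sr, sr^3, ...} of size 3.
Character table:
  irrep \ class              {e} (size 1)  {r^3} (size 1)  {r^1, r^5} (size 2)  {r^2, r^4} (size 2)  {s, sr^2, ...} (size 3)  {sr, sr^3, ...} (size 3)
  chi_1 (triv)               1             1               1                    1                    1                        1                       
  chi_2 (sign: r->1, s->-1)  1             1               1                    1                    -1                       -1                      
  chi_3 (r->-1, s->1)        1             -1              -1                   1                    1                        -1                      
  chi_4 (r->-1, s->-1)       1             -1              -1                   1                    -1                       1                       
  chi_5 (2d, j=1)            2             -2              1                    -1                   0                        0                       
  chi_6 (2d, j=2)            2             2               -1                   -1                   0                        0                       

Spot check: chi_5 (2d, j=1) on {e} = 2.

Proof sketch: D_6 has order 2*6 = 12 with 6 conjugacy classes, hence 6 irreducibles. Sum of squared dims 1 + 1 + 1 + 1 + 4 + 4 = 12 = |G|. Linear characters come from the abelianisation; the 2-dimensional irreps have character r^k -> 2*cos(2*pi*j*k/6), reflections -> 0.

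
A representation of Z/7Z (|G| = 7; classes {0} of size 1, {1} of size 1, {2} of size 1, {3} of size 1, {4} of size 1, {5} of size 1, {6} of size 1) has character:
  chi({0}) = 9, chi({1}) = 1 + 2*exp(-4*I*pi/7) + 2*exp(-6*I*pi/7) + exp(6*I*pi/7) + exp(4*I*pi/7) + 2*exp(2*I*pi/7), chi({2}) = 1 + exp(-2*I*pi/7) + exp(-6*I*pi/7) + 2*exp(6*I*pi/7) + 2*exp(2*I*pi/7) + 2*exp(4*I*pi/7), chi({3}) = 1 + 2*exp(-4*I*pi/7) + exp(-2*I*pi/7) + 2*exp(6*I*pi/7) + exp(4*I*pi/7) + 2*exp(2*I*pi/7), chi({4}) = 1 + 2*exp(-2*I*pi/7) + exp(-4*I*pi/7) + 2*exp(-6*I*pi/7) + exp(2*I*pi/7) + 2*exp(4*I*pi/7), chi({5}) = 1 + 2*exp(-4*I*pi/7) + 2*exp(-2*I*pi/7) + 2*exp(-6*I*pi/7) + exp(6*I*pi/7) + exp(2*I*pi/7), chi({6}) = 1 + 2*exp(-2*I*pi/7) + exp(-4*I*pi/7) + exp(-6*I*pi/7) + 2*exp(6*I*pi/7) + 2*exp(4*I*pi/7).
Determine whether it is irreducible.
Not irreducible (reducible): <chi, chi> = 15 > 1.

Why: <chi, chi> = (1/|G|) sum_C |C| * |chi(C)|^2 = (1/7)[1*|9|^2 + 1*|1 + 2*exp(-4*I*pi/7) + 2*exp(-6*I*pi/7) + exp(6*I*pi/7) + exp(4*I*pi/7) + 2*exp(2*I*pi/7)|^2 + 1*|1 + exp(-2*I*pi/7) + exp(-6*I*pi/7) + 2*exp(6*I*pi/7) + 2*exp(2*I*pi/7) + 2*exp(4*I*pi/7)|^2 + 1*|1 + 2*exp(-4*I*pi/7) + exp(-2*I*pi/7) + 2*exp(6*I*pi/7) + exp(4*I*pi/7) + 2*exp(2*I*pi/7)|^2 + 1*|1 + 2*exp(-2*I*pi/7) + exp(-4*I*pi/7) + 2*exp(-6*I*pi/7) + exp(2*I*pi/7) + 2*exp(4*I*pi/7)|^2 + 1*|1 + 2*exp(-4*I*pi/7) + 2*exp(-2*I*pi/7) + 2*exp(-6*I*pi/7) + exp(6*I*pi/7) + exp(2*I*pi/7)|^2 + 1*|1 + 2*exp(-2*I*pi/7) + exp(-4*I*pi/7) + exp(-6*I*pi/7) + 2*exp(6*I*pi/7) + 2*exp(4*I*pi/7)|^2]
  = (1/7)[(81) + (15 + 9*exp(-4*I*pi/7) + 11*exp(-2*I*pi/7) + 13*exp(-6*I*pi/7) + 13*exp(6*I*pi/7) + 11*exp(2*I*pi/7) + 9*exp(4*I*pi/7)) + (15 + 11*exp(-4*I*pi/7) + 13*exp(-2*I*pi/7) + 9*exp(-6*I*pi/7) + 9*exp(6*I*pi/7) + 13*exp(2*I*pi/7) + 11*exp(4*I*pi/7)) + (15 + 13*exp(-4*I*pi/7) + 9*exp(-2*I*pi/7) + 11*exp(-6*I*pi/7) + 11*exp(6*I*pi/7) + 9*exp(2*I*pi/7) + 13*exp(4*I*pi/7)) + (15 + 13*exp(-4*I*pi/7) + 9*exp(-2*I*pi/7) + 11*exp(-6*I*pi/7) + 11*exp(6*I*pi/7) + 9*exp(2*I*pi/7) + 13*exp(4*I*pi/7)) + (15 + 11*exp(-4*I*pi/7) + 13*exp(-2*I*pi/7) + 9*exp(-6*I*pi/7) + 9*exp(6*I*pi/7) + 13*exp(2*I*pi/7) + 11*exp(4*I*pi/7)) + (15 + 9*exp(-4*I*pi/7) + 11*exp(-2*I*pi/7) + 13*exp(-6*I*pi/7) + 13*exp(6*I*pi/7) + 11*exp(2*I*pi/7) + 9*exp(4*I*pi/7))] = 105/7 = 15.
(Exp terms are combined using exp(i*s)*conj(exp(i*t)) = exp(i*(s-t)), and sums of them are collapsed using the identity that for every m > 1 the m distinct m-th roots of unity sum to 0, e.g. 1 + exp(2*I*pi/3) + exp(-2*I*pi/3) = 0.)
A character is irreducible iff <chi, chi> = 1, so this representation is reducible.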